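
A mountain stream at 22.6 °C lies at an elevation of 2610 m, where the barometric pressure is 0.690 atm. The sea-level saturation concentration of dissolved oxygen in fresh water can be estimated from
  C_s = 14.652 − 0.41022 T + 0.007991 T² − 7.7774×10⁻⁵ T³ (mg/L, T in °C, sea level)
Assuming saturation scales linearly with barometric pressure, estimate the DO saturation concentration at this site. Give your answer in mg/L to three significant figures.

C_s ≈ 5.91 mg/L

At sea level: C_s = 14.652 − 0.41022×22.6 + 0.007991×22.6² − 7.7774×10⁻⁵×22.6³ = 8.565 mg/L.
Pressure correction: C_s' = 8.565 × 0.690 = 5.910 mg/L.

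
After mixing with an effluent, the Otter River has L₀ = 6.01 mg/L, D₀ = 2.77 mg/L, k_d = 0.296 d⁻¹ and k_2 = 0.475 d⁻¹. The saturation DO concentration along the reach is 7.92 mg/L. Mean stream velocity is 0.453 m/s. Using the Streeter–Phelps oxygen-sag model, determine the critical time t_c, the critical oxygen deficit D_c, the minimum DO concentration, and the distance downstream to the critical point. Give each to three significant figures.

t_c ≈ 0.817 d; D_c ≈ 2.94 mg/L; min DO ≈ 4.98 mg/L; x_c ≈ 32.0 km

With k_2/k_d = 1.605 and 1 − D₀(k_2−k_d)/(k_d L₀) = 0.7213,
t_c = ln(1.605 × 0.7213) / (0.475 − 0.296) = ln(1.157) / 0.1790 = 0.1462/0.1790 = 0.8169 d.
D_c = (k_d/k_2) L₀ e^(−k_d t_c) = (0.296/0.475) × 6.01 × e^(−0.296×0.8169) = 0.6232 × 6.01 × 0.7852 = 2.941 mg/L.
Minimum DO = C_s − D_c = 7.92 − 2.941 = 4.979 mg/L.
x_c = v t_c = 0.453 m/s × 0.8169 d × 86400 s/d = 31970 m ≈ 32.0 km.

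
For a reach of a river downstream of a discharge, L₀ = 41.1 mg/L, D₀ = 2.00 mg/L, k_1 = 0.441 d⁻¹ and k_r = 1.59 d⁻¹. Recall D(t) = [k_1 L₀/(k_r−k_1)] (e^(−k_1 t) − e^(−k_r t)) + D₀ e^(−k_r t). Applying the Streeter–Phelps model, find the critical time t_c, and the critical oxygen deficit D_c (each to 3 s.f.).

t_c = [1/(k_r−k_1)] ln[(k_r/k_1)(1 − D₀(k_r−k_1)/(k_1 L₀))]
= [1/(1.59−0.441)] ln[(1.59/0.441)(1 − 2.00×1.149/(0.441×41.1))]
= (1/1.149) ln[3.605 × 0.8732] = 0.8703 × ln(3.148) = 0.8703 × 1.147 = 0.9981 d.
L(t_c) = L₀ e^(−k_1 t_c) = 41.1 × 0.6439 = 26.47 mg/L, and at the critical point k_r D_c = k_1 L, so D_c = (0.441/1.59) × 26.47 = 7.340 mg/L.

t_c ≈ 0.998 d; D_c ≈ 7.34 mg/L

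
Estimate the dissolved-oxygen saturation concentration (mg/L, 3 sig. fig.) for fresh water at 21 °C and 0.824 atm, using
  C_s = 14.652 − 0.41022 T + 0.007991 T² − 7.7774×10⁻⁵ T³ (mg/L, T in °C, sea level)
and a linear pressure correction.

At sea level: C_s = 14.652 − 0.41022×21 + 0.007991×21² − 7.7774×10⁻⁵×21³ = 8.841 mg/L.
Pressure correction: C_s' = 8.841 × 0.824 = 7.285 mg/L.

C_s ≈ 7.29 mg/L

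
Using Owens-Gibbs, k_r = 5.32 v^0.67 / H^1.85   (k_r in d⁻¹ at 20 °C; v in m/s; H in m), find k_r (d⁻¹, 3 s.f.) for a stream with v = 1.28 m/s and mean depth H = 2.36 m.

k_r ≈ 1.28 d⁻¹

k_r = 5.32 × 1.28^0.67 / 2.36^1.85 = 5.32 × 1.180 / 4.897 = 1.282 d⁻¹.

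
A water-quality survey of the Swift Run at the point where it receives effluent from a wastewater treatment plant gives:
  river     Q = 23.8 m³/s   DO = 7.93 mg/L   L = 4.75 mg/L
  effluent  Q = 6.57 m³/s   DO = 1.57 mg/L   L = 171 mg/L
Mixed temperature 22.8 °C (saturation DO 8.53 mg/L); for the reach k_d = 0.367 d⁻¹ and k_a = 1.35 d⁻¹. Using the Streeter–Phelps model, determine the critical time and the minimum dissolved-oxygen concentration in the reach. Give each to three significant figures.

t_c ≈ 1.18 d; minimum DO ≈ 1.36 mg/L

Mixed DO = (23.8×7.93 + 6.57×1.57)/(23.8+6.57) = 199.0/30.37 = 6.554 mg/L.
Mixed L₀ = (23.8×4.75 + 6.57×171)/(30.37) = 1237/30.37 = 40.72 mg/L.
Initial deficit D₀ = C_s − DO₀ = 8.53 − 6.554 = 1.976 mg/L.
t_c = (1/0.9830) ln[(1.35/0.367)(1 − 1.976×0.9830/(0.367×40.72))] = 1.017 × ln(3.200) = 1.183 d.
D_c = (0.367/1.35) × 40.72 × e^(−0.367×1.183) = 0.2719 × 40.72 × 0.6477 = 7.169 mg/L.
Minimum DO = 8.53 − 7.169 = 1.361 mg/L.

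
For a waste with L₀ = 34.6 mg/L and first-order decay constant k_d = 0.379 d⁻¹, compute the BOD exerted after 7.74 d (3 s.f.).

y_t = L₀(1 − e^(−k_d t)) = 34.6 × (1 − e^(−0.379×7.74))
= 34.6 × (1 − 0.05321) = 34.6 × 0.9468 = 32.76 mg/L.

y ≈ 32.8 mg/L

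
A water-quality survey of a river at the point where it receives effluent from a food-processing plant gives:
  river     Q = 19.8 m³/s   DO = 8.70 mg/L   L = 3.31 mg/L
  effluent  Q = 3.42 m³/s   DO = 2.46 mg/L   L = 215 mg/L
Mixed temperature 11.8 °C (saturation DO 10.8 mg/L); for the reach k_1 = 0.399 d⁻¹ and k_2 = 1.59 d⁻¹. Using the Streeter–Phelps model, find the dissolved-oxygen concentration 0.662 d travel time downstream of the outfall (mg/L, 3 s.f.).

DO ≈ 4.91 mg/L

Mixed DO = (19.8×8.70 + 3.42×2.46)/(19.8+3.42) = 180.7/23.22 = 7.781 mg/L.
Mixed L₀ = (19.8×3.31 + 3.42×215)/(23.22) = 800.8/23.22 = 34.49 mg/L.
Initial deficit D₀ = C_s − DO₀ = 10.8 − 7.781 = 3.019 mg/L.
D(0.662) = [0.399×34.49/(1.59−0.399)](e^(−0.399×0.662) − e^(−1.59×0.662)) + 3.019 e^(−1.59×0.662)
= 11.55 × (0.7679 − 0.3490) + 3.019 × 0.3490 = 5.893 mg/L.
DO = 10.8 − 5.893 = 4.907 mg/L.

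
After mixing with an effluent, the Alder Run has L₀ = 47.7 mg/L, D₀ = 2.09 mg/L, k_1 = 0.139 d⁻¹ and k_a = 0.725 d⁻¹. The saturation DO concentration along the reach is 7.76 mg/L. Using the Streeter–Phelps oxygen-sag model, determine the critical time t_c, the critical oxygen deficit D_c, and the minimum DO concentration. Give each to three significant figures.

t_c ≈ 2.47 d; D_c ≈ 6.49 mg/L; min DO ≈ 1.27 mg/L

At the critical point dD/dt = 0, so k_1 L₀ e^(−k_1 t) = k_a D. Substituting D(t) from the Streeter–Phelps equation and solving for t gives
t_c = ln[(k_a/k_1)(1 − D₀(k_a−k_1)/(k_1 L₀))] / (k_a−k_1).
Here k_a−k_1 = 0.5860 d⁻¹ and 1 − D₀(k_a−k_1)/(k_1 L₀) = 1 − 2.09×0.5860/(0.139×47.7) = 0.8153, so
t_c = ln(5.216 × 0.8153) / 0.5860 = 1.447 / 0.5860 = 2.470 d.
D_c = (k_1/k_a) L₀ e^(−k_1 t_c) = (0.139/0.725) × 47.7 × e^(−0.139×2.470) = 0.1917 × 47.7 × 0.7094 = 6.488 mg/L.
Minimum DO = C_s − D_c = 7.76 − 6.488 = 1.272 mg/L.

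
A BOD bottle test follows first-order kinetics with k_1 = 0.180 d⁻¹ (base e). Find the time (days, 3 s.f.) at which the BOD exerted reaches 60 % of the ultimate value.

y/L₀ = 1 − e^(−k_1 t) = 0.60 ⇒ e^(−k_1 t) = 0.400
t = −ln(0.400) / 0.180 = 0.9163 / 0.180 = 5.091 d.

t ≈ 5.09 d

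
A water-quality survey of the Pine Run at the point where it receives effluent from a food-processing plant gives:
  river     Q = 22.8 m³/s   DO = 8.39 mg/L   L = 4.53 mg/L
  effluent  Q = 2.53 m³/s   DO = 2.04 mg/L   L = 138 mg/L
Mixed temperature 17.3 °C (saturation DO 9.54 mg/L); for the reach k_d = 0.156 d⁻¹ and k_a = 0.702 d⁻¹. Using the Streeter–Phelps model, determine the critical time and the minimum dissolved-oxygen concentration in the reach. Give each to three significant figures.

t_c ≈ 1.97 d; minimum DO ≈ 6.62 mg/L

Mixed DO = (22.8×8.39 + 2.53×2.04)/(22.8+2.53) = 196.5/25.33 = 7.756 mg/L.
Mixed L₀ = (22.8×4.53 + 2.53×138)/(25.33) = 452.4/25.33 = 17.86 mg/L.
Initial deficit D₀ = C_s − DO₀ = 9.54 − 7.756 = 1.784 mg/L.
t_c = (1/0.5460) ln[(0.702/0.156)(1 − 1.784×0.5460/(0.156×17.86))] = 1.832 × ln(2.927) = 1.967 d.
D_c = (0.156/0.702) × 17.86 × e^(−0.156×1.967) = 0.2222 × 17.86 × 0.7358 = 2.920 mg/L.
Minimum DO = 9.54 − 2.920 = 6.620 mg/L.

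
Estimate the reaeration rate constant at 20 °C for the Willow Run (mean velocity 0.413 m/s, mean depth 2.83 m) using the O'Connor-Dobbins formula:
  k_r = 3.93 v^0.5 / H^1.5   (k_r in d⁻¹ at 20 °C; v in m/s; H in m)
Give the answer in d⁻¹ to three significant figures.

k_r ≈ 0.531 d⁻¹

k_r = 3.93 × 0.413^0.5 / 2.83^1.5 = 3.93 × 0.6427 / 4.761 = 0.5305 d⁻¹.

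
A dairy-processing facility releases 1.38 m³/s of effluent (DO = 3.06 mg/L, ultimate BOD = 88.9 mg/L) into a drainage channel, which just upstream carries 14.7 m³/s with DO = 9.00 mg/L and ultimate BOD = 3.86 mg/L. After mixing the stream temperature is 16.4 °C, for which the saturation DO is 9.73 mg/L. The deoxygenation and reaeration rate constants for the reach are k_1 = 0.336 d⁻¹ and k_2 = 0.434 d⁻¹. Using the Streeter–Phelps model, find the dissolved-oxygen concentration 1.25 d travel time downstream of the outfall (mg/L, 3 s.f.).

DO ≈ 6.11 mg/L

Mixed DO = (14.7×9.00 + 1.38×3.06)/(14.7+1.38) = 136.5/16.08 = 8.490 mg/L.
Mixed L₀ = (14.7×3.86 + 1.38×88.9)/(16.08) = 179.4/16.08 = 11.16 mg/L.
Initial deficit D₀ = C_s − DO₀ = 9.73 − 8.490 = 1.240 mg/L.
D(1.25) = [0.336×11.16/(0.434−0.336)](e^(−0.336×1.25) − e^(−0.434×1.25)) + 1.240 e^(−0.434×1.25)
= 38.26 × (0.6570 − 0.5813) + 1.240 × 0.5813 = 3.619 mg/L.
DO = 9.73 − 3.619 = 6.111 mg/L.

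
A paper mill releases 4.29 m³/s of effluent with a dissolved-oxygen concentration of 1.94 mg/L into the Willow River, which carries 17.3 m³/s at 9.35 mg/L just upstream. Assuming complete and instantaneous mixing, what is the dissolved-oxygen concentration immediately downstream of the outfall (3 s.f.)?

7.88 mg/L

Flow-weighted mixing: C = (Q_r C_r + Q_w C_w)/(Q_r + Q_w)
= (17.3×9.35 + 4.29×1.94)/(17.3 + 4.29) = 170.1/21.59 = 7.878 mg/L.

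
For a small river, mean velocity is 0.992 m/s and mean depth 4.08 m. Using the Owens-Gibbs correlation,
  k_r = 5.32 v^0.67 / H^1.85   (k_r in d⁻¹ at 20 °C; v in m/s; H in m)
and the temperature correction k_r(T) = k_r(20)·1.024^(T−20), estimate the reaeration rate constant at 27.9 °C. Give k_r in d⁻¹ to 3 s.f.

k_r(20) = 5.32 × 0.992^0.67 / 4.08^1.85 = 5.32 × 0.9946 / 13.48 = 0.3925 d⁻¹.
k_r(27.9) = 0.3925 × 1.024^(27.9−20) = 0.3925 × 1.206 = 0.4734 d⁻¹.

k_r ≈ 0.473 d⁻¹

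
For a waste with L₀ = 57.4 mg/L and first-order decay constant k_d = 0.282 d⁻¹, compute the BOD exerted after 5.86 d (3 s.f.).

y_t = L₀(1 − e^(−k_d t)) = 57.4 × (1 − e^(−0.282×5.86))
= 57.4 × (1 − 0.1916) = 57.4 × 0.8084 = 46.40 mg/L.

y ≈ 46.4 mg/L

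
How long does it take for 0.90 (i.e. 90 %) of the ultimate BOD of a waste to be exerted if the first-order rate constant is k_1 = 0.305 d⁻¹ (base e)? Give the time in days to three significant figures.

y/L₀ = 1 − e^(−k_1 t) = 0.90 ⇒ e^(−k_1 t) = 0.100
t = −ln(0.100) / 0.305 = 2.303 / 0.305 = 7.549 d.

t ≈ 7.55 d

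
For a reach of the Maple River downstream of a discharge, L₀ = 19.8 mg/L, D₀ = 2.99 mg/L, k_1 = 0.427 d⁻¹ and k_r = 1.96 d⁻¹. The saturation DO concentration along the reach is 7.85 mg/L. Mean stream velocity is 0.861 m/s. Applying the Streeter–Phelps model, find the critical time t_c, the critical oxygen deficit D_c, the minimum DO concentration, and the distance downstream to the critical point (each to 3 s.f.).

t_c ≈ 0.484 d; D_c ≈ 3.51 mg/L; min DO ≈ 4.34 mg/L; x_c ≈ 36.0 km

At the critical point dD/dt = 0, so k_1 L₀ e^(−k_1 t) = k_r D. Substituting D(t) from the Streeter–Phelps equation and solving for t gives
t_c = ln[(k_r/k_1)(1 − D₀(k_r−k_1)/(k_1 L₀))] / (k_r−k_1).
Here k_r−k_1 = 1.533 d⁻¹ and 1 − D₀(k_r−k_1)/(k_1 L₀) = 1 − 2.99×1.533/(0.427×19.8) = 0.4578, so
t_c = ln(4.590 × 0.4578) / 1.533 = 0.7427 / 1.533 = 0.4845 d.
L(t_c) = L₀ e^(−k_1 t_c) = 19.8 × 0.8131 = 16.10 mg/L, and at the critical point k_r D_c = k_1 L, so D_c = (0.427/1.96) × 16.10 = 3.507 mg/L.
Minimum DO = C_s − D_c = 7.85 − 3.507 = 4.343 mg/L.
x_c = v t_c = 0.861 m/s × 0.4845 d × 86400 s/d = 36040 m ≈ 36.0 km.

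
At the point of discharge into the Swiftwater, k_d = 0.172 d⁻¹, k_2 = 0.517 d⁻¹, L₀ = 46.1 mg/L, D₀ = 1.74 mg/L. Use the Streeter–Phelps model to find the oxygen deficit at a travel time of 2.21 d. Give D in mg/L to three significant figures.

k_d L₀/(k_2−k_d) = 0.172×46.1/(0.517−0.172) = 7.929/0.3450 = 22.98 mg/L.
e^(−k_d t) = e^(−0.172×2.210) = 0.6838; e^(−k_2 t) = e^(−0.517×2.210) = 0.3190.
D = 22.98 × (0.6838 − 0.3190) + 1.74 × 0.3190 = 8.384 + 0.5551 = 8.939 mg/L.

D ≈ 8.94 mg/L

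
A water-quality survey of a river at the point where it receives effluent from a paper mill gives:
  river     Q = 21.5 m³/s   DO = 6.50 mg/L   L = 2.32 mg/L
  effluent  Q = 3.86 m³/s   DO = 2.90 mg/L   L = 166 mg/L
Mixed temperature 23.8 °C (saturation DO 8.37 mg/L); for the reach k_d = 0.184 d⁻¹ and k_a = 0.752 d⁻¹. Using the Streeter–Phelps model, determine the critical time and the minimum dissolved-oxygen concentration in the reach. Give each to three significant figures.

Mixed DO = (21.5×6.50 + 3.86×2.90)/(21.5+3.86) = 150.9/25.36 = 5.952 mg/L.
Mixed L₀ = (21.5×2.32 + 3.86×166)/(25.36) = 690.6/25.36 = 27.23 mg/L.
Initial deficit D₀ = C_s − DO₀ = 8.37 − 5.952 = 2.418 mg/L.
t_c = (1/0.5680) ln[(0.752/0.184)(1 − 2.418×0.5680/(0.184×27.23))] = 1.761 × ln(2.967) = 1.915 d.
D_c = (0.184/0.752) × 27.23 × e^(−0.184×1.915) = 0.2447 × 27.23 × 0.7031 = 4.685 mg/L.
Minimum DO = 8.37 − 4.685 = 3.685 mg/L.

t_c ≈ 1.91 d; minimum DO ≈ 3.69 mg/L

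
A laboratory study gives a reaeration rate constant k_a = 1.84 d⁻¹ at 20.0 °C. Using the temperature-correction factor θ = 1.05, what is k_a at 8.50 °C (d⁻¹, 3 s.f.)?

k_a(T₂) = k_a(T₁) · θ^(T₂−T₁) = 1.84 × 1.05^(8.50−20.0)
= 1.84 × 1.05^-11.5 = 1.84 × 0.5706 = 1.050 d⁻¹.

k_a ≈ 1.05 d⁻¹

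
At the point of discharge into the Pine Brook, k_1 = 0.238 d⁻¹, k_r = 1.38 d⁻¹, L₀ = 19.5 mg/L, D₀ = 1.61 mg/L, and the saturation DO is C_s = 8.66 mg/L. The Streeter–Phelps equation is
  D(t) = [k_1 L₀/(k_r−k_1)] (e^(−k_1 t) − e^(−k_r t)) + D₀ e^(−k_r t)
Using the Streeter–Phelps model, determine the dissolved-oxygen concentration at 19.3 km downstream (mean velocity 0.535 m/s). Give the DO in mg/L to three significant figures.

DO ≈ 6.36 mg/L

Travel time t = x/v = 19.3 km / (0.535 m/s) = 19300 m / 0.535 m/s = 36070 s = 0.4175 d.
k_1 L₀/(k_r−k_1) = 0.238×19.5/(1.38−0.238) = 4.641/1.142 = 4.064 mg/L.
e^(−k_1 t) = e^(−0.238×0.4175) = 0.9054; e^(−k_r t) = e^(−1.38×0.4175) = 0.5620.
D = 4.064 × (0.9054 − 0.5620) + 1.61 × 0.5620 = 1.395 + 0.9049 = 2.300 mg/L.
DO = C_s − D = 8.66 − 2.300 = 6.360 mg/L.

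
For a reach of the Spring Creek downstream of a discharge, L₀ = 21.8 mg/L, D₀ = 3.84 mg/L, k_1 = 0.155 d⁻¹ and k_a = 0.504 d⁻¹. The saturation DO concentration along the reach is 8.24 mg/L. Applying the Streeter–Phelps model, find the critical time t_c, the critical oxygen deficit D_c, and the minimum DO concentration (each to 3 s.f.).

t_c ≈ 1.93 d; D_c ≈ 4.97 mg/L; min DO ≈ 3.27 mg/L

With k_a/k_1 = 3.252 and 1 − D₀(k_a−k_1)/(k_1 L₀) = 0.6034,
t_c = ln(3.252 × 0.6034) / (0.504 − 0.155) = ln(1.962) / 0.3490 = 0.6740/0.3490 = 1.931 d.
D_c = (k_1/k_a) L₀ e^(−k_1 t_c) = (0.155/0.504) × 21.8 × e^(−0.155×1.931) = 0.3075 × 21.8 × 0.7413 = 4.970 mg/L.
Minimum DO = C_s − D_c = 8.24 − 4.970 = 3.270 mg/L.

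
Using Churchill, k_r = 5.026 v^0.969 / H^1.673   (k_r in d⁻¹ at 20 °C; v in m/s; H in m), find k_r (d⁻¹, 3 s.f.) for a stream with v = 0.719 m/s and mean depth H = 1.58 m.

k_r = 5.026 × 0.719^0.969 / 1.58^1.673 = 5.026 × 0.7264 / 2.150 = 1.698 d⁻¹.

k_r ≈ 1.70 d⁻¹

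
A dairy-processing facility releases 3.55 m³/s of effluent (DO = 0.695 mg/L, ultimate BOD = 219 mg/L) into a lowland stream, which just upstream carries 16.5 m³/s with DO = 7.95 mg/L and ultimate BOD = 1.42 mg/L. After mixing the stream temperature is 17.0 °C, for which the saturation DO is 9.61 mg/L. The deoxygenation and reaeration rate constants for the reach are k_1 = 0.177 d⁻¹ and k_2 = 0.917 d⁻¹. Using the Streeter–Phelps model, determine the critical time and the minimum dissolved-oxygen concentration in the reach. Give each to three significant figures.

t_c ≈ 1.73 d; minimum DO ≈ 3.93 mg/L

Mixed DO = (16.5×7.95 + 3.55×0.695)/(16.5+3.55) = 133.6/20.05 = 6.665 mg/L.
Mixed L₀ = (16.5×1.42 + 3.55×219)/(20.05) = 800.9/20.05 = 39.94 mg/L.
Initial deficit D₀ = C_s − DO₀ = 9.61 − 6.665 = 2.945 mg/L.
t_c = (1/0.7400) ln[(0.917/0.177)(1 − 2.945×0.7400/(0.177×39.94))] = 1.351 × ln(3.584) = 1.725 d.
D_c = (0.177/0.917) × 39.94 × e^(−0.177×1.725) = 0.1930 × 39.94 × 0.7369 = 5.681 mg/L.
Minimum DO = 9.61 − 5.681 = 3.929 mg/L.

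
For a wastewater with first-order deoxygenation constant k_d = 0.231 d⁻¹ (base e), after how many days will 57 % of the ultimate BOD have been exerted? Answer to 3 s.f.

t ≈ 3.65 d

y/L₀ = 1 − e^(−k_d t) = 0.57 ⇒ e^(−k_d t) = 0.430
t = −ln(0.430) / 0.231 = 0.8440 / 0.231 = 3.654 d.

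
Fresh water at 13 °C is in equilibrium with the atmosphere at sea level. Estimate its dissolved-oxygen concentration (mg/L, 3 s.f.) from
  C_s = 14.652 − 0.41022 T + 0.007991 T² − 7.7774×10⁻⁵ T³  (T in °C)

C_s = 14.652 − 0.41022×13 + 0.007991×13² − 7.7774×10⁻⁵×13³ = 10.50 mg/L.

C_s ≈ 10.5 mg/L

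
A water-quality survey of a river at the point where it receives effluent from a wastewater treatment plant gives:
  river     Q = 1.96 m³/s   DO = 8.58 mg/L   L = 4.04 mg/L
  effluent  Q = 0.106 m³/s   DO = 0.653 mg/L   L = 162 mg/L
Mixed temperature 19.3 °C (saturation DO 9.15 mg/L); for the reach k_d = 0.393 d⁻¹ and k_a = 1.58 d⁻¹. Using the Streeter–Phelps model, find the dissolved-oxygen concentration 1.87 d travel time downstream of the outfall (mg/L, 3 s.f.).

DO ≈ 7.38 mg/L

Mixed DO = (1.96×8.58 + 0.106×0.653)/(1.96+0.106) = 16.89/2.066 = 8.173 mg/L.
Mixed L₀ = (1.96×4.04 + 0.106×162)/(2.066) = 25.09/2.066 = 12.14 mg/L.
Initial deficit D₀ = C_s − DO₀ = 9.15 − 8.173 = 0.9767 mg/L.
D(1.87) = [0.393×12.14/(1.58−0.393)](e^(−0.393×1.87) − e^(−1.58×1.87)) + 0.9767 e^(−1.58×1.87)
= 4.021 × (0.4795 − 0.05210) + 0.9767 × 0.05210 = 1.770 mg/L.
DO = 9.15 − 1.770 = 7.380 mg/L.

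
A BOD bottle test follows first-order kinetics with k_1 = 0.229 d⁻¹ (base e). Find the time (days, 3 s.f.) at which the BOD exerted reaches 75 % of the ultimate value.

t ≈ 6.05 d

y/L₀ = 1 − e^(−k_1 t) = 0.75 ⇒ e^(−k_1 t) = 0.250
t = −ln(0.250) / 0.229 = 1.386 / 0.229 = 6.054 d.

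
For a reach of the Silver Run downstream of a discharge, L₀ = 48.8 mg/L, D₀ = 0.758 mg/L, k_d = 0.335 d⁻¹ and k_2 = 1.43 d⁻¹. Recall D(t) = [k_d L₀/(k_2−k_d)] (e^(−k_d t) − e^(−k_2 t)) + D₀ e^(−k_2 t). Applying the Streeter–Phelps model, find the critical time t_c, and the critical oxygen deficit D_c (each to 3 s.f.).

t_c ≈ 1.28 d; D_c ≈ 7.45 mg/L

With k_2/k_d = 4.269 and 1 − D₀(k_2−k_d)/(k_d L₀) = 0.9492,
t_c = ln(4.269 × 0.9492) / (1.43 − 0.335) = ln(4.052) / 1.095 = 1.399/1.095 = 1.278 d.
D_c = (k_d/k_2) L₀ e^(−k_d t_c) = (0.335/1.43) × 48.8 × e^(−0.335×1.278) = 0.2343 × 48.8 × 0.6518 = 7.451 mg/L.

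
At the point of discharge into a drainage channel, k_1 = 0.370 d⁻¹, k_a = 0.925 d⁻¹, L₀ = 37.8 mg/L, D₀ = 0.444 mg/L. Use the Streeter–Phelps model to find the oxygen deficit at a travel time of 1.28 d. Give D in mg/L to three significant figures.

k_1 L₀/(k_a−k_1) = 0.370×37.8/(0.925−0.370) = 13.99/0.5550 = 25.20 mg/L.
e^(−k_1 t) = e^(−0.370×1.280) = 0.6228; e^(−k_a t) = e^(−0.925×1.280) = 0.3061.
D = 25.20 × (0.6228 − 0.3061) + 0.444 × 0.3061 = 7.981 + 0.1359 = 8.117 mg/L.

D ≈ 8.12 mg/L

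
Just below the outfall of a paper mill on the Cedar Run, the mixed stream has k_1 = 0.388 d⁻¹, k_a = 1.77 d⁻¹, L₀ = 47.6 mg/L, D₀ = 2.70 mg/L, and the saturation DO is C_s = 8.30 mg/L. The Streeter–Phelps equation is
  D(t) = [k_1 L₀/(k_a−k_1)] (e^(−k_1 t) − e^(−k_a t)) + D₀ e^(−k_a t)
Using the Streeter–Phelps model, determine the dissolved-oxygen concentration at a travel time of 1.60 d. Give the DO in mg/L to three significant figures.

k_1 L₀/(k_a−k_1) = 0.388×47.6/(1.77−0.388) = 18.47/1.382 = 13.36 mg/L.
e^(−k_1 t) = e^(−0.388×1.600) = 0.5375; e^(−k_a t) = e^(−1.77×1.600) = 0.05889.
D = 13.36 × (0.5375 − 0.05889) + 2.70 × 0.05889 = 6.396 + 0.1590 = 6.555 mg/L.
DO = C_s − D = 8.30 − 6.555 = 1.745 mg/L.

DO ≈ 1.74 mg/L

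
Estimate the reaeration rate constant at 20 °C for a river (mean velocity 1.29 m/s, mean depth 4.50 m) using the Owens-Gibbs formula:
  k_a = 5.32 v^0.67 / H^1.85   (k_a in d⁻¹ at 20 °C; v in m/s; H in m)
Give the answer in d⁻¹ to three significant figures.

k_a ≈ 0.390 d⁻¹

k_a = 5.32 × 1.29^0.67 / 4.50^1.85 = 5.32 × 1.186 / 16.16 = 0.3904 d⁻¹.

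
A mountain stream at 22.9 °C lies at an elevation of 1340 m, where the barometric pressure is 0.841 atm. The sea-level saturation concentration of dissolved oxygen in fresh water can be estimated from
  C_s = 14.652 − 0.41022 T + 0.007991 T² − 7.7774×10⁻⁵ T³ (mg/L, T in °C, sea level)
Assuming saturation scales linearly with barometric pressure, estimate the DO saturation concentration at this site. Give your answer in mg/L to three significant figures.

At sea level: C_s = 14.652 − 0.41022×22.9 + 0.007991×22.9² − 7.7774×10⁻⁵×22.9³ = 8.515 mg/L.
Pressure correction: C_s' = 8.515 × 0.841 = 7.161 mg/L.

C_s ≈ 7.16 mg/L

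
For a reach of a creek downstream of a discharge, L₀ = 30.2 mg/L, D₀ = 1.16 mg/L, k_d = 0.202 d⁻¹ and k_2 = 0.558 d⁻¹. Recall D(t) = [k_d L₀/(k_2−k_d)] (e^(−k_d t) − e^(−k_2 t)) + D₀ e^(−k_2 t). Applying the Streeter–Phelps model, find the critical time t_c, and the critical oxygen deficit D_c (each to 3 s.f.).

t_c ≈ 2.66 d; D_c ≈ 6.39 mg/L

With k_2/k_d = 2.762 and 1 − D₀(k_2−k_d)/(k_d L₀) = 0.9323,
t_c = ln(2.762 × 0.9323) / (0.558 − 0.202) = ln(2.575) / 0.3560 = 0.9460/0.3560 = 2.657 d.
D_c = (k_d/k_2) L₀ e^(−k_d t_c) = (0.202/0.558) × 30.2 × e^(−0.202×2.657) = 0.3620 × 30.2 × 0.5846 = 6.392 mg/L.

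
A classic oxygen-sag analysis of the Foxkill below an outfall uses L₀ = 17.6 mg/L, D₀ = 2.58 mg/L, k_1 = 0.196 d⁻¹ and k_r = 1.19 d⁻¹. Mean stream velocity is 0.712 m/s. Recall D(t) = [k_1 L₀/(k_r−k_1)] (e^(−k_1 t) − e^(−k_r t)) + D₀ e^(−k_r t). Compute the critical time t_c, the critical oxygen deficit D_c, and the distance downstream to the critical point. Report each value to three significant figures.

t_c ≈ 0.446 d; D_c ≈ 2.66 mg/L; x_c ≈ 27.4 km

t_c = [1/(k_r−k_1)] ln[(k_r/k_1)(1 − D₀(k_r−k_1)/(k_1 L₀))]
= [1/(1.19−0.196)] ln[(1.19/0.196)(1 − 2.58×0.9940/(0.196×17.6))]
= (1/0.9940) ln[6.071 × 0.2566] = 1.006 × ln(1.558) = 1.006 × 0.4433 = 0.4459 d.
L(t_c) = L₀ e^(−k_1 t_c) = 17.6 × 0.9163 = 16.13 mg/L, and at the critical point k_r D_c = k_1 L, so D_c = (0.196/1.19) × 16.13 = 2.656 mg/L.
x_c = v t_c = 0.712 m/s × 0.4459 d × 86400 s/d = 27430 m ≈ 27.4 km.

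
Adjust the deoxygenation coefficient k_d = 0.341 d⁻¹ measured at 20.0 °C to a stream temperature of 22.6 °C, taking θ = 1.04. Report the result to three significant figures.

k_d ≈ 0.378 d⁻¹

k_d(T₂) = k_d(T₁) · θ^(T₂−T₁) = 0.341 × 1.04^(22.6−20.0)
= 0.341 × 1.04^2.60 = 0.341 × 1.107 = 0.3776 d⁻¹.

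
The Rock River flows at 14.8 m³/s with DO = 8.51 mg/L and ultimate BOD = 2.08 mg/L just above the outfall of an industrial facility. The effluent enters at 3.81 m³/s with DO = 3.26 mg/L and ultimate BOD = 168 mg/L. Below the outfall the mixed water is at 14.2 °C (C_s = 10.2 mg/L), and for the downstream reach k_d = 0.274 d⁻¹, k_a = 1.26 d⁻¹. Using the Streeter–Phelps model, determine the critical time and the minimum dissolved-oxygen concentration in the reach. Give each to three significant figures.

Mixed DO = (14.8×8.51 + 3.81×3.26)/(14.8+3.81) = 138.4/18.61 = 7.435 mg/L.
Mixed L₀ = (14.8×2.08 + 3.81×168)/(18.61) = 670.9/18.61 = 36.05 mg/L.
Initial deficit D₀ = C_s − DO₀ = 10.2 − 7.435 = 2.765 mg/L.
t_c = (1/0.9860) ln[(1.26/0.274)(1 − 2.765×0.9860/(0.274×36.05))] = 1.014 × ln(3.329) = 1.220 d.
D_c = (0.274/1.26) × 36.05 × e^(−0.274×1.220) = 0.2175 × 36.05 × 0.7159 = 5.612 mg/L.
Minimum DO = 10.2 − 5.612 = 4.588 mg/L.

t_c ≈ 1.22 d; minimum DO ≈ 4.59 mg/L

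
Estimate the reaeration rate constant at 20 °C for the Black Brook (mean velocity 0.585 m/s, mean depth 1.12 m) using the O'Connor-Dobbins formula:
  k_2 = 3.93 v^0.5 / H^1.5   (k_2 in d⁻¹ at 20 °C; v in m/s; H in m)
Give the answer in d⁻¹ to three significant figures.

k_2 = 3.93 × 0.585^0.5 / 1.12^1.5 = 3.93 × 0.7649 / 1.185 = 2.536 d⁻¹.

k_2 ≈ 2.54 d⁻¹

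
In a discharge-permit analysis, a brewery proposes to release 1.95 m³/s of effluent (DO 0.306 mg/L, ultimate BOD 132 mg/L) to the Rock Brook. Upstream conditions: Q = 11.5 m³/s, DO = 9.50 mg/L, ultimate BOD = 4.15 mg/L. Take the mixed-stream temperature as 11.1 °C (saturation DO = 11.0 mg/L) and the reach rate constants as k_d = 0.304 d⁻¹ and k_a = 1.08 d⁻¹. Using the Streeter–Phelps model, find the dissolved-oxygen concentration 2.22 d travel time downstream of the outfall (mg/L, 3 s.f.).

DO ≈ 7.03 mg/L

Mixed DO = (11.5×9.50 + 1.95×0.306)/(11.5+1.95) = 109.8/13.45 = 8.167 mg/L.
Mixed L₀ = (11.5×4.15 + 1.95×132)/(13.45) = 305.1/13.45 = 22.69 mg/L.
Initial deficit D₀ = C_s − DO₀ = 11.0 − 8.167 = 2.833 mg/L.
D(2.22) = [0.304×22.69/(1.08−0.304)](e^(−0.304×2.22) − e^(−1.08×2.22)) + 2.833 e^(−1.08×2.22)
= 8.887 × (0.5092 − 0.09094) + 2.833 × 0.09094 = 3.975 mg/L.
DO = 11.0 − 3.975 = 7.025 mg/L.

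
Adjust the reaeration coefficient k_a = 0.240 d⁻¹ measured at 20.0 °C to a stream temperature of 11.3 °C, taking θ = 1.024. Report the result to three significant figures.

k_a ≈ 0.195 d⁻¹

k_a(T₂) = k_a(T₁) · θ^(T₂−T₁) = 0.240 × 1.024^(11.3−20.0)
= 0.240 × 1.024^-8.70 = 0.240 × 0.8136 = 0.1953 d⁻¹.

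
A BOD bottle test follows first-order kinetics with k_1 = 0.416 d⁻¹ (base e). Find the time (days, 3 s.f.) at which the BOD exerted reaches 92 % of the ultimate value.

y/L₀ = 1 − e^(−k_1 t) = 0.92 ⇒ e^(−k_1 t) = 0.0800
t = −ln(0.0800) / 0.416 = 2.526 / 0.416 = 6.071 d.

t ≈ 6.07 d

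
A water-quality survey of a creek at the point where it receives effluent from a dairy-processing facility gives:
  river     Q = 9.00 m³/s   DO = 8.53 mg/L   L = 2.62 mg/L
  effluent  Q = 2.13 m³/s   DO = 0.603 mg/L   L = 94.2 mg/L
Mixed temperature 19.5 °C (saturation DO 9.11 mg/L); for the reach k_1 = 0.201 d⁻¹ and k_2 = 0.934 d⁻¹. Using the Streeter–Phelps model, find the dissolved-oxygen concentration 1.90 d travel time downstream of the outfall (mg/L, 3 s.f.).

DO ≈ 5.92 mg/L

Mixed DO = (9.00×8.53 + 2.13×0.603)/(9.00+2.13) = 78.05/11.13 = 7.013 mg/L.
Mixed L₀ = (9.00×2.62 + 2.13×94.2)/(11.13) = 224.2/11.13 = 20.15 mg/L.
Initial deficit D₀ = C_s − DO₀ = 9.11 − 7.013 = 2.097 mg/L.
D(1.90) = [0.201×20.15/(0.934−0.201)](e^(−0.201×1.90) − e^(−0.934×1.90)) + 2.097 e^(−0.934×1.90)
= 5.524 × (0.6826 − 0.1696) + 2.097 × 0.1696 = 3.190 mg/L.
DO = 9.11 − 3.190 = 5.920 mg/L.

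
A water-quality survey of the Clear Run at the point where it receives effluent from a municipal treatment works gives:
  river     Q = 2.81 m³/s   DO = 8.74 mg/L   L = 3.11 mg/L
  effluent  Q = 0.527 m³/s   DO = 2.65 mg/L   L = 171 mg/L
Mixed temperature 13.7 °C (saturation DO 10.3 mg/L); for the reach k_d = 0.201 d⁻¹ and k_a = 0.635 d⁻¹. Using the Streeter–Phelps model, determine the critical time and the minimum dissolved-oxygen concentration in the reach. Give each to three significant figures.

t_c ≈ 2.18 d; minimum DO ≈ 4.25 mg/L

Mixed DO = (2.81×8.74 + 0.527×2.65)/(2.81+0.527) = 25.96/3.337 = 7.778 mg/L.
Mixed L₀ = (2.81×3.11 + 0.527×171)/(3.337) = 98.86/3.337 = 29.62 mg/L.
Initial deficit D₀ = C_s − DO₀ = 10.3 − 7.778 = 2.522 mg/L.
t_c = (1/0.4340) ln[(0.635/0.201)(1 − 2.522×0.4340/(0.201×29.62))] = 2.304 × ln(2.579) = 2.183 d.
D_c = (0.201/0.635) × 29.62 × e^(−0.201×2.183) = 0.3165 × 29.62 × 0.6449 = 6.047 mg/L.
Minimum DO = 10.3 − 6.047 = 4.253 mg/L.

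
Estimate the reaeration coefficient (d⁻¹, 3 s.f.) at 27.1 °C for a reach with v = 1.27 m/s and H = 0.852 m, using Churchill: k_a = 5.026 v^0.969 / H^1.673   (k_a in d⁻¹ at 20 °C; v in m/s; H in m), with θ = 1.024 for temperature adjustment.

k_a(20) = 5.026 × 1.27^0.969 / 0.852^1.673 = 5.026 × 1.261 / 0.7649 = 8.283 d⁻¹.
k_a(27.1) = 8.283 × 1.024^(27.1−20) = 8.283 × 1.183 = 9.802 d⁻¹.

k_a ≈ 9.80 d⁻¹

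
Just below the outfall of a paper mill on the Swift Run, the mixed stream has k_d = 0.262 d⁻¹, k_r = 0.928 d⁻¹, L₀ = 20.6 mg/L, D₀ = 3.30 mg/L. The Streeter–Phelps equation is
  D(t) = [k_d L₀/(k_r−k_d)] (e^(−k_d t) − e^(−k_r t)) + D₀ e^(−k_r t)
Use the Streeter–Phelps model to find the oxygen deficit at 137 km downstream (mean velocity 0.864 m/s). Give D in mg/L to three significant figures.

D ≈ 4.14 mg/L

Travel time t = x/v = 137 km / (0.864 m/s) = 137000 m / 0.864 m/s = 158600 s = 1.835 d.
k_d L₀/(k_r−k_d) = 0.262×20.6/(0.928−0.262) = 5.397/0.6660 = 8.104 mg/L.
e^(−k_d t) = e^(−0.262×1.835) = 0.6183; e^(−k_r t) = e^(−0.928×1.835) = 0.1821.
D = 8.104 × (0.6183 − 0.1821) + 3.30 × 0.1821 = 3.535 + 0.6010 = 4.136 mg/L.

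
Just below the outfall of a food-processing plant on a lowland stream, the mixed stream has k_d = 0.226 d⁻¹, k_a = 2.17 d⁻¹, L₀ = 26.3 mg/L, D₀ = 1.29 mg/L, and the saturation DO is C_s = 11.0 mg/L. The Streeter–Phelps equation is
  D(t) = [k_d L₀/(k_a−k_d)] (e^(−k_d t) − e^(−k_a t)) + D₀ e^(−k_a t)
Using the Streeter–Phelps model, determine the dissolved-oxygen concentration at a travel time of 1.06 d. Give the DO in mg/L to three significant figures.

k_d L₀/(k_a−k_d) = 0.226×26.3/(2.17−0.226) = 5.944/1.944 = 3.058 mg/L.
e^(−k_d t) = e^(−0.226×1.060) = 0.7870; e^(−k_a t) = e^(−2.17×1.060) = 0.1002.
D = 3.058 × (0.7870 − 0.1002) + 1.29 × 0.1002 = 2.100 + 0.1293 = 2.229 mg/L.
DO = C_s − D = 11.0 − 2.229 = 8.771 mg/L.

DO ≈ 8.77 mg/L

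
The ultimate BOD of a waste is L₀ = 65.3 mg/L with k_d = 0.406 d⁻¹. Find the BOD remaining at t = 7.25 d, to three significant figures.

L ≈ 3.44 mg/L

L_t = L₀ e^(−k_d t) = 65.3 × e^(−0.406×7.25) = 65.3 × 0.05268 = 3.440 mg/L.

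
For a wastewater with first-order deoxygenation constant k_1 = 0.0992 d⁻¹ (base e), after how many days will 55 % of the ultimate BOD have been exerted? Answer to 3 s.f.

t ≈ 8.05 d

y/L₀ = 1 − e^(−k_1 t) = 0.55 ⇒ e^(−k_1 t) = 0.450
t = −ln(0.450) / 0.0992 = 0.7985 / 0.0992 = 8.049 d.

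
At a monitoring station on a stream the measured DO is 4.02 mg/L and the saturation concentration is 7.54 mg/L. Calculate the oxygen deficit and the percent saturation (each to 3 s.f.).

D = C_s − C = 7.54 − 4.02 = 3.52 mg/L.
% saturation = 4.02/7.54 × 100 = 53.3 %.

D ≈ 3.52 mg/L; 53.3 % saturation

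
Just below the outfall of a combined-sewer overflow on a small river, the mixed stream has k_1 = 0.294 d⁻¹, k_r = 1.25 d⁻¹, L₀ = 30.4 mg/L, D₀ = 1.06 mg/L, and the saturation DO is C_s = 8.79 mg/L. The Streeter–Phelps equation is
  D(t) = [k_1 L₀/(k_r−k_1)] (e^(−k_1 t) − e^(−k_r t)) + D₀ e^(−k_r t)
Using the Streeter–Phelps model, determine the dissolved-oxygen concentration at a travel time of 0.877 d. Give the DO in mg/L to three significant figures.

k_1 L₀/(k_r−k_1) = 0.294×30.4/(1.25−0.294) = 8.938/0.9560 = 9.349 mg/L.
e^(−k_1 t) = e^(−0.294×0.8770) = 0.7727; e^(−k_r t) = e^(−1.25×0.8770) = 0.3341.
D = 9.349 × (0.7727 − 0.3341) + 1.06 × 0.3341 = 4.100 + 0.3542 = 4.455 mg/L.
DO = C_s − D = 8.79 − 4.455 = 4.335 mg/L.

DO ≈ 4.34 mg/L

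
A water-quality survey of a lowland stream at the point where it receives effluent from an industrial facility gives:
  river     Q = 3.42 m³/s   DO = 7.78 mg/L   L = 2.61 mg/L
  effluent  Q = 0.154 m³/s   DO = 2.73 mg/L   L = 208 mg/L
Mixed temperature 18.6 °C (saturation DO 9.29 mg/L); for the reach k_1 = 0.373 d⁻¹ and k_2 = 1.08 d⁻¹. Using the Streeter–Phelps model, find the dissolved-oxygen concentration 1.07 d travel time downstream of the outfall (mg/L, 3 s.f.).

DO ≈ 6.59 mg/L

Mixed DO = (3.42×7.78 + 0.154×2.73)/(3.42+0.154) = 27.03/3.574 = 7.562 mg/L.
Mixed L₀ = (3.42×2.61 + 0.154×208)/(3.574) = 40.96/3.574 = 11.46 mg/L.
Initial deficit D₀ = C_s − DO₀ = 9.29 − 7.562 = 1.728 mg/L.
D(1.07) = [0.373×11.46/(1.08−0.373)](e^(−0.373×1.07) − e^(−1.08×1.07)) + 1.728 e^(−1.08×1.07)
= 6.046 × (0.6709 − 0.3149) + 1.728 × 0.3149 = 2.697 mg/L.
DO = 9.29 − 2.697 = 6.593 mg/L.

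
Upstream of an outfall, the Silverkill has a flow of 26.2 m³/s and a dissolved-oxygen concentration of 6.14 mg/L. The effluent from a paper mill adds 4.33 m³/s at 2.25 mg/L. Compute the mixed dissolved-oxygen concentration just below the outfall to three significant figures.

Flow-weighted mixing: C = (Q_r C_r + Q_w C_w)/(Q_r + Q_w)
= (26.2×6.14 + 4.33×2.25)/(26.2 + 4.33) = 170.6/30.53 = 5.588 mg/L.

5.59 mg/L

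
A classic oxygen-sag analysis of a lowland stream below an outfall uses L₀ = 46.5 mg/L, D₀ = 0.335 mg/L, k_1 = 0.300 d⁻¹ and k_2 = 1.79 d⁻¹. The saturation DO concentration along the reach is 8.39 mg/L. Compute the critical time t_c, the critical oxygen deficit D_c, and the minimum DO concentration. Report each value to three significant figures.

t_c ≈ 1.17 d; D_c ≈ 5.48 mg/L; min DO ≈ 2.91 mg/L

t_c = [1/(k_2−k_1)] ln[(k_2/k_1)(1 − D₀(k_2−k_1)/(k_1 L₀))]
= [1/(1.79−0.300)] ln[(1.79/0.300)(1 − 0.335×1.490/(0.300×46.5))]
= (1/1.490) ln[5.967 × 0.9642] = 0.6711 × ln(5.753) = 0.6711 × 1.750 = 1.174 d.
L(t_c) = L₀ e^(−k_1 t_c) = 46.5 × 0.7031 = 32.69 mg/L, and at the critical point k_2 D_c = k_1 L, so D_c = (0.300/1.79) × 32.69 = 5.479 mg/L.
Minimum DO = C_s − D_c = 8.39 − 5.479 = 2.911 mg/L.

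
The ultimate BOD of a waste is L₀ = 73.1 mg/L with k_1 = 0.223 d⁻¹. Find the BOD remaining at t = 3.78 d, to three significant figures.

L_t = L₀ e^(−k_1 t) = 73.1 × e^(−0.223×3.78) = 73.1 × 0.4304 = 31.47 mg/L.

L ≈ 31.5 mg/L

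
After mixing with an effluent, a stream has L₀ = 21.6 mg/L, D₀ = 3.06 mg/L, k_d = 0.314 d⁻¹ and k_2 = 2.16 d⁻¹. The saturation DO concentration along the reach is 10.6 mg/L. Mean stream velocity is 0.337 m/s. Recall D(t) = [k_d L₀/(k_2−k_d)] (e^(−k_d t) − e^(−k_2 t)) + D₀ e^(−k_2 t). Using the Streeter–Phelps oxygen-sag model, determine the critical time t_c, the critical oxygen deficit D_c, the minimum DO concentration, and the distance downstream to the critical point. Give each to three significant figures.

t_c ≈ 0.0756 d; D_c ≈ 3.07 mg/L; min DO ≈ 7.53 mg/L; x_c ≈ 2.20 km

With k_2/k_d = 6.879 and 1 − D₀(k_2−k_d)/(k_d L₀) = 0.1671,
t_c = ln(6.879 × 0.1671) / (2.16 − 0.314) = ln(1.150) / 1.846 = 0.1396/1.846 = 0.07561 d.
L(t_c) = L₀ e^(−k_d t_c) = 21.6 × 0.9765 = 21.09 mg/L, and at the critical point k_2 D_c = k_d L, so D_c = (0.314/2.16) × 21.09 = 3.066 mg/L.
Minimum DO = C_s − D_c = 10.6 − 3.066 = 7.534 mg/L.
x_c = v t_c = 0.337 m/s × 0.07561 d × 86400 s/d = 2201 m ≈ 2.20 km.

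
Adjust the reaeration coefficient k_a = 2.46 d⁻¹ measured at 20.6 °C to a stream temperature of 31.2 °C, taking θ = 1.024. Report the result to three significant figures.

k_a(T₂) = k_a(T₁) · θ^(T₂−T₁) = 2.46 × 1.024^(31.2−20.6)
= 2.46 × 1.024^10.6 = 2.46 × 1.286 = 3.163 d⁻¹.

k_a ≈ 3.16 d⁻¹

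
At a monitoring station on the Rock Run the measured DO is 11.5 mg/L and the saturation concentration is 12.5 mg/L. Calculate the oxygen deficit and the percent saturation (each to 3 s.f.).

D ≈ 1.00 mg/L; 92.0 % saturation

D = C_s − C = 12.5 − 11.5 = 1.00 mg/L.
% saturation = 11.5/12.5 × 100 = 92.0 %.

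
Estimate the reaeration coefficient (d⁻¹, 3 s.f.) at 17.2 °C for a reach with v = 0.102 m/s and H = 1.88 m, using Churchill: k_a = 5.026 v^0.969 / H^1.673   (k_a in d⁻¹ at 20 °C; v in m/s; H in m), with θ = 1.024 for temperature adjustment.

k_a ≈ 0.179 d⁻¹

k_a(20) = 5.026 × 0.102^0.969 / 1.88^1.673 = 5.026 × 0.1095 / 2.875 = 0.1914 d⁻¹.
k_a(17.2) = 0.1914 × 1.024^(17.2−20) = 0.1914 × 0.9358 = 0.1791 d⁻¹.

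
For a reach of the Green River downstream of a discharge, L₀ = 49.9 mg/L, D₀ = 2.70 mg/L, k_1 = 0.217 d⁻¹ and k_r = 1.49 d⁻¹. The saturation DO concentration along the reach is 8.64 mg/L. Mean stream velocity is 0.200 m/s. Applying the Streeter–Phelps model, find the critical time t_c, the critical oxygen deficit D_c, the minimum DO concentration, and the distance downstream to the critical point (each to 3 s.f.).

At the critical point dD/dt = 0, so k_1 L₀ e^(−k_1 t) = k_r D. Substituting D(t) from the Streeter–Phelps equation and solving for t gives
t_c = ln[(k_r/k_1)(1 − D₀(k_r−k_1)/(k_1 L₀))] / (k_r−k_1).
Here k_r−k_1 = 1.273 d⁻¹ and 1 − D₀(k_r−k_1)/(k_1 L₀) = 1 − 2.70×1.273/(0.217×49.9) = 0.6826, so
t_c = ln(6.866 × 0.6826) / 1.273 = 1.545 / 1.273 = 1.213 d.
D_c = (k_1/k_r) L₀ e^(−k_1 t_c) = (0.217/1.49) × 49.9 × e^(−0.217×1.213) = 0.1456 × 49.9 × 0.7685 = 5.585 mg/L.
Minimum DO = C_s − D_c = 8.64 − 5.585 = 3.055 mg/L.
x_c = v t_c = 0.200 m/s × 1.213 d × 86400 s/d = 20970 m ≈ 21.0 km.

t_c ≈ 1.21 d; D_c ≈ 5.58 mg/L; min DO ≈ 3.06 mg/L; x_c ≈ 21.0 km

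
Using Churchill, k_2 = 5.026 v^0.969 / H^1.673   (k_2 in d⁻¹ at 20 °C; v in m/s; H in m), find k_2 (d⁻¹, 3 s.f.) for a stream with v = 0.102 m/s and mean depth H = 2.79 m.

k_2 ≈ 0.0989 d⁻¹

k_2 = 5.026 × 0.102^0.969 / 2.79^1.673 = 5.026 × 0.1095 / 5.565 = 0.09887 d⁻¹.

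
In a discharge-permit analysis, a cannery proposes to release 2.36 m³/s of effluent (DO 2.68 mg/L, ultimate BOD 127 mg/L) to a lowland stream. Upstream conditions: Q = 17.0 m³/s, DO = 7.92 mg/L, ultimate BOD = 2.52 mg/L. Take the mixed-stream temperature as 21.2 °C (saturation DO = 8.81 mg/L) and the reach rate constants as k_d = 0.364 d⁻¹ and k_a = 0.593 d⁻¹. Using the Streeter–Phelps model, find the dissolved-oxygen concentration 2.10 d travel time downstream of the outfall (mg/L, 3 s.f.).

DO ≈ 3.37 mg/L

Mixed DO = (17.0×7.92 + 2.36×2.68)/(17.0+2.36) = 141.0/19.36 = 7.281 mg/L.
Mixed L₀ = (17.0×2.52 + 2.36×127)/(19.36) = 342.6/19.36 = 17.69 mg/L.
Initial deficit D₀ = C_s − DO₀ = 8.81 − 7.281 = 1.529 mg/L.
D(2.10) = [0.364×17.69/(0.593−0.364)](e^(−0.364×2.10) − e^(−0.593×2.10)) + 1.529 e^(−0.593×2.10)
= 28.13 × (0.4656 − 0.2879) + 1.529 × 0.2879 = 5.440 mg/L.
DO = 8.81 − 5.440 = 3.370 mg/L.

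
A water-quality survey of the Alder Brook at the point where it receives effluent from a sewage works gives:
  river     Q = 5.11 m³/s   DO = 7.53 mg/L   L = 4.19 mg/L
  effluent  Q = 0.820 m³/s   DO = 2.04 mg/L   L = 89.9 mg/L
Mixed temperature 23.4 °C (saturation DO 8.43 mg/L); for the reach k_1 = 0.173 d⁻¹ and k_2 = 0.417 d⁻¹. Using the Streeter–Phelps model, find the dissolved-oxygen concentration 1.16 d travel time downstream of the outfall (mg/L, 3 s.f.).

Mixed DO = (5.11×7.53 + 0.820×2.04)/(5.11+0.820) = 40.15/5.930 = 6.771 mg/L.
Mixed L₀ = (5.11×4.19 + 0.820×89.9)/(5.930) = 95.13/5.930 = 16.04 mg/L.
Initial deficit D₀ = C_s − DO₀ = 8.43 − 6.771 = 1.659 mg/L.
D(1.16) = [0.173×16.04/(0.417−0.173)](e^(−0.173×1.16) − e^(−0.417×1.16)) + 1.659 e^(−0.417×1.16)
= 11.37 × (0.8182 − 0.6165) + 1.659 × 0.6165 = 3.317 mg/L.
DO = 8.43 − 3.317 = 5.113 mg/L.

DO ≈ 5.11 mg/L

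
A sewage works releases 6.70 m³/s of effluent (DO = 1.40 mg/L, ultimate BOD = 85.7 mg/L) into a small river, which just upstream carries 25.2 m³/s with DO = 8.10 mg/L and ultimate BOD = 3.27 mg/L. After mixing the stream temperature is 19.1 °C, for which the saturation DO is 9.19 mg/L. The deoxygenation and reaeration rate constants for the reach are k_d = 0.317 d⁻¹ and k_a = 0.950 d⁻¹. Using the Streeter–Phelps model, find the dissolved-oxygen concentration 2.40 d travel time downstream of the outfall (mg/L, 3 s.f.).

Mixed DO = (25.2×8.10 + 6.70×1.40)/(25.2+6.70) = 213.5/31.90 = 6.693 mg/L.
Mixed L₀ = (25.2×3.27 + 6.70×85.7)/(31.90) = 656.6/31.90 = 20.58 mg/L.
Initial deficit D₀ = C_s − DO₀ = 9.19 − 6.693 = 2.497 mg/L.
D(2.40) = [0.317×20.58/(0.950−0.317)](e^(−0.317×2.40) − e^(−0.950×2.40)) + 2.497 e^(−0.950×2.40)
= 10.31 × (0.4673 − 0.1023) + 2.497 × 0.1023 = 4.018 mg/L.
DO = 9.19 − 4.018 = 5.172 mg/L.

DO ≈ 5.17 mg/L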